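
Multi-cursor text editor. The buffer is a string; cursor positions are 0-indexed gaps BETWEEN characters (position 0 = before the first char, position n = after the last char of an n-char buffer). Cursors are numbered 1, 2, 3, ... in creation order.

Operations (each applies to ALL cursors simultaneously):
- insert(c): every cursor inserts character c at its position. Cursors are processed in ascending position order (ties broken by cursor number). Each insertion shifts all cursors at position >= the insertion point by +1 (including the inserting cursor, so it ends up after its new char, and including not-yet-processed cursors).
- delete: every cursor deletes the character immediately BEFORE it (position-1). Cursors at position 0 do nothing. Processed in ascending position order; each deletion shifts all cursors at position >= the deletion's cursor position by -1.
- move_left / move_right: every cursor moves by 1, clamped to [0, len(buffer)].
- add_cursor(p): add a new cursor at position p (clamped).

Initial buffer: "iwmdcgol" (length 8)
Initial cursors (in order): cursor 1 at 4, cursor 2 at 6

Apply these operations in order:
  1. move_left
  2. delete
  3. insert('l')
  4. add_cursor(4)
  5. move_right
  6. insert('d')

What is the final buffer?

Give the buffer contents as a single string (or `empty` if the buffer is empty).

After op 1 (move_left): buffer="iwmdcgol" (len 8), cursors c1@3 c2@5, authorship ........
After op 2 (delete): buffer="iwdgol" (len 6), cursors c1@2 c2@3, authorship ......
After op 3 (insert('l')): buffer="iwldlgol" (len 8), cursors c1@3 c2@5, authorship ..1.2...
After op 4 (add_cursor(4)): buffer="iwldlgol" (len 8), cursors c1@3 c3@4 c2@5, authorship ..1.2...
After op 5 (move_right): buffer="iwldlgol" (len 8), cursors c1@4 c3@5 c2@6, authorship ..1.2...
After op 6 (insert('d')): buffer="iwlddldgdol" (len 11), cursors c1@5 c3@7 c2@9, authorship ..1.123.2..

Answer: iwlddldgdol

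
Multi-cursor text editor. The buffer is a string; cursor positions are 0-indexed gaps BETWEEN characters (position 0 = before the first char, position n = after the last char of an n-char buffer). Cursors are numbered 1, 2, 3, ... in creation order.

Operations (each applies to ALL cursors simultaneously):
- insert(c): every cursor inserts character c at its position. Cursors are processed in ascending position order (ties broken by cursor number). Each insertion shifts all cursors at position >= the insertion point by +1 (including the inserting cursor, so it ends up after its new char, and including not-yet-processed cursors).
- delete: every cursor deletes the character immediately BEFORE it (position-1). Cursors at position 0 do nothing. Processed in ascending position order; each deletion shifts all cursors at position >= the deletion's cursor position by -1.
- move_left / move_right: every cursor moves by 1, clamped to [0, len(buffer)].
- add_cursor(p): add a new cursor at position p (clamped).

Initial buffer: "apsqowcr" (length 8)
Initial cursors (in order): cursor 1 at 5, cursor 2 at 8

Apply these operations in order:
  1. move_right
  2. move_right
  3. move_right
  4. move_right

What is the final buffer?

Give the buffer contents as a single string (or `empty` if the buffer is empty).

Answer: apsqowcr

Derivation:
After op 1 (move_right): buffer="apsqowcr" (len 8), cursors c1@6 c2@8, authorship ........
After op 2 (move_right): buffer="apsqowcr" (len 8), cursors c1@7 c2@8, authorship ........
After op 3 (move_right): buffer="apsqowcr" (len 8), cursors c1@8 c2@8, authorship ........
After op 4 (move_right): buffer="apsqowcr" (len 8), cursors c1@8 c2@8, authorship ........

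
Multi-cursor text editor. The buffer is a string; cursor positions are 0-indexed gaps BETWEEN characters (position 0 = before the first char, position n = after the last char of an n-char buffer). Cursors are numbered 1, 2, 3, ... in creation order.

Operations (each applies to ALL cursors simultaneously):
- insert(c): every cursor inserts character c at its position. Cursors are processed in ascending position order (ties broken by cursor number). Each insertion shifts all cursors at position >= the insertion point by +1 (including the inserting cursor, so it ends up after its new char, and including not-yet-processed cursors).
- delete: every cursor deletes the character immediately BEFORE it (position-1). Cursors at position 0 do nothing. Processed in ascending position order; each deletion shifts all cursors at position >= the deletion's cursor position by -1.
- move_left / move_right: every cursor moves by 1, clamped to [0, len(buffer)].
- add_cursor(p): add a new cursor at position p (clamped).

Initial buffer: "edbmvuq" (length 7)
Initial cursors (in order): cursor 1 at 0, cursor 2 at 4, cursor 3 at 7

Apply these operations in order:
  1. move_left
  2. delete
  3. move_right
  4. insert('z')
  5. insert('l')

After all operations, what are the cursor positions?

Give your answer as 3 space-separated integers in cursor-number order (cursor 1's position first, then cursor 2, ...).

After op 1 (move_left): buffer="edbmvuq" (len 7), cursors c1@0 c2@3 c3@6, authorship .......
After op 2 (delete): buffer="edmvq" (len 5), cursors c1@0 c2@2 c3@4, authorship .....
After op 3 (move_right): buffer="edmvq" (len 5), cursors c1@1 c2@3 c3@5, authorship .....
After op 4 (insert('z')): buffer="ezdmzvqz" (len 8), cursors c1@2 c2@5 c3@8, authorship .1..2..3
After op 5 (insert('l')): buffer="ezldmzlvqzl" (len 11), cursors c1@3 c2@7 c3@11, authorship .11..22..33

Answer: 3 7 11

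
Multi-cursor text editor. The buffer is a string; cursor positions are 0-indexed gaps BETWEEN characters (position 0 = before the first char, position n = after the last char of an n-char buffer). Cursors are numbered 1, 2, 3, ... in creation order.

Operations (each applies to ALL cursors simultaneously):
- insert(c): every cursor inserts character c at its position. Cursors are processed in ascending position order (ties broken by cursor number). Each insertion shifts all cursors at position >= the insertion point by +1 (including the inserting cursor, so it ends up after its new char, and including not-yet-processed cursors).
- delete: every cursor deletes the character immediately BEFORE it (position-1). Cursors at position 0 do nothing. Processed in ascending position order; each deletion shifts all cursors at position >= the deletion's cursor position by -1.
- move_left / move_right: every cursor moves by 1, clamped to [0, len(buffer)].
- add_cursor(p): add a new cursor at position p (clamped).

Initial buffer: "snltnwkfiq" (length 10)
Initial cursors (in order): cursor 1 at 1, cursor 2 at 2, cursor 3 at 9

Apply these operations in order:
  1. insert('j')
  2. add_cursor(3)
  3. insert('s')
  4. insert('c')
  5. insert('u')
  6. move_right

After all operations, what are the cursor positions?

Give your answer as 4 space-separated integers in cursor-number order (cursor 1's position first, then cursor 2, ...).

Answer: 6 14 25 10

Derivation:
After op 1 (insert('j')): buffer="sjnjltnwkfijq" (len 13), cursors c1@2 c2@4 c3@12, authorship .1.2.......3.
After op 2 (add_cursor(3)): buffer="sjnjltnwkfijq" (len 13), cursors c1@2 c4@3 c2@4 c3@12, authorship .1.2.......3.
After op 3 (insert('s')): buffer="sjsnsjsltnwkfijsq" (len 17), cursors c1@3 c4@5 c2@7 c3@16, authorship .11.422.......33.
After op 4 (insert('c')): buffer="sjscnscjscltnwkfijscq" (len 21), cursors c1@4 c4@7 c2@10 c3@20, authorship .111.44222.......333.
After op 5 (insert('u')): buffer="sjscunscujscultnwkfijscuq" (len 25), cursors c1@5 c4@9 c2@13 c3@24, authorship .1111.4442222.......3333.
After op 6 (move_right): buffer="sjscunscujscultnwkfijscuq" (len 25), cursors c1@6 c4@10 c2@14 c3@25, authorship .1111.4442222.......3333.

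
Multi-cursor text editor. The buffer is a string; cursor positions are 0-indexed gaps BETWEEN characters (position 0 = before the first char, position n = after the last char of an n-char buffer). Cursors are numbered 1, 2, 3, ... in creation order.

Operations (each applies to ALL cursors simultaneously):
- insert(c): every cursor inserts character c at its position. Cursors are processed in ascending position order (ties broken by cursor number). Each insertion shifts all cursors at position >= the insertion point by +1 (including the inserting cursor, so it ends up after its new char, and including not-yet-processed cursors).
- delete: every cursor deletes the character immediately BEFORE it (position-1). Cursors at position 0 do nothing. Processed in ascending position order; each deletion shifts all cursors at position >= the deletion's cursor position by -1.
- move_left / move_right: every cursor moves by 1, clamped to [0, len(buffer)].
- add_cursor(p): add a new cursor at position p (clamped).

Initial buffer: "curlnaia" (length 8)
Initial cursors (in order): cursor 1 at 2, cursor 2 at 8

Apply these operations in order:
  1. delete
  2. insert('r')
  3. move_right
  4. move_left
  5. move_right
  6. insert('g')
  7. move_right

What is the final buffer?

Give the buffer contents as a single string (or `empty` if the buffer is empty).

After op 1 (delete): buffer="crlnai" (len 6), cursors c1@1 c2@6, authorship ......
After op 2 (insert('r')): buffer="crrlnair" (len 8), cursors c1@2 c2@8, authorship .1.....2
After op 3 (move_right): buffer="crrlnair" (len 8), cursors c1@3 c2@8, authorship .1.....2
After op 4 (move_left): buffer="crrlnair" (len 8), cursors c1@2 c2@7, authorship .1.....2
After op 5 (move_right): buffer="crrlnair" (len 8), cursors c1@3 c2@8, authorship .1.....2
After op 6 (insert('g')): buffer="crrglnairg" (len 10), cursors c1@4 c2@10, authorship .1.1....22
After op 7 (move_right): buffer="crrglnairg" (len 10), cursors c1@5 c2@10, authorship .1.1....22

Answer: crrglnairg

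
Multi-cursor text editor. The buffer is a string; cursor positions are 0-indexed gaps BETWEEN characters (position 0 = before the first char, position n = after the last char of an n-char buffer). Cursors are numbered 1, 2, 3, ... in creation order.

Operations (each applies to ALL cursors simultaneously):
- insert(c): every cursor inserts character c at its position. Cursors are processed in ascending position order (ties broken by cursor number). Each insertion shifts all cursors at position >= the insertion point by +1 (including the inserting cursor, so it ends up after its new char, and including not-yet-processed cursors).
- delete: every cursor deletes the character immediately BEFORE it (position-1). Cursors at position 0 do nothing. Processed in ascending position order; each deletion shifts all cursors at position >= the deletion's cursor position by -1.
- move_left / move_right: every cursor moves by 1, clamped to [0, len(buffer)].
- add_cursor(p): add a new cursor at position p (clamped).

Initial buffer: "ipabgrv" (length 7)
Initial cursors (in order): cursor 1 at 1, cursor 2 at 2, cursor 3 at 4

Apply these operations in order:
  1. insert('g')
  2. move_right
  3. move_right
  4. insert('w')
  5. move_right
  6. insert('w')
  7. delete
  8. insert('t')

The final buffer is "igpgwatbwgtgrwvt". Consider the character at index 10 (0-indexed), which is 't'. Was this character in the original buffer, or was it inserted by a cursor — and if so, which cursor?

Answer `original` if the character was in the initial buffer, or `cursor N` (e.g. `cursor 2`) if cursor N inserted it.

After op 1 (insert('g')): buffer="igpgabggrv" (len 10), cursors c1@2 c2@4 c3@7, authorship .1.2..3...
After op 2 (move_right): buffer="igpgabggrv" (len 10), cursors c1@3 c2@5 c3@8, authorship .1.2..3...
After op 3 (move_right): buffer="igpgabggrv" (len 10), cursors c1@4 c2@6 c3@9, authorship .1.2..3...
After op 4 (insert('w')): buffer="igpgwabwggrwv" (len 13), cursors c1@5 c2@8 c3@12, authorship .1.21..23..3.
After op 5 (move_right): buffer="igpgwabwggrwv" (len 13), cursors c1@6 c2@9 c3@13, authorship .1.21..23..3.
After op 6 (insert('w')): buffer="igpgwawbwgwgrwvw" (len 16), cursors c1@7 c2@11 c3@16, authorship .1.21.1.232..3.3
After op 7 (delete): buffer="igpgwabwggrwv" (len 13), cursors c1@6 c2@9 c3@13, authorship .1.21..23..3.
After op 8 (insert('t')): buffer="igpgwatbwgtgrwvt" (len 16), cursors c1@7 c2@11 c3@16, authorship .1.21.1.232..3.3
Authorship (.=original, N=cursor N): . 1 . 2 1 . 1 . 2 3 2 . . 3 . 3
Index 10: author = 2

Answer: cursor 2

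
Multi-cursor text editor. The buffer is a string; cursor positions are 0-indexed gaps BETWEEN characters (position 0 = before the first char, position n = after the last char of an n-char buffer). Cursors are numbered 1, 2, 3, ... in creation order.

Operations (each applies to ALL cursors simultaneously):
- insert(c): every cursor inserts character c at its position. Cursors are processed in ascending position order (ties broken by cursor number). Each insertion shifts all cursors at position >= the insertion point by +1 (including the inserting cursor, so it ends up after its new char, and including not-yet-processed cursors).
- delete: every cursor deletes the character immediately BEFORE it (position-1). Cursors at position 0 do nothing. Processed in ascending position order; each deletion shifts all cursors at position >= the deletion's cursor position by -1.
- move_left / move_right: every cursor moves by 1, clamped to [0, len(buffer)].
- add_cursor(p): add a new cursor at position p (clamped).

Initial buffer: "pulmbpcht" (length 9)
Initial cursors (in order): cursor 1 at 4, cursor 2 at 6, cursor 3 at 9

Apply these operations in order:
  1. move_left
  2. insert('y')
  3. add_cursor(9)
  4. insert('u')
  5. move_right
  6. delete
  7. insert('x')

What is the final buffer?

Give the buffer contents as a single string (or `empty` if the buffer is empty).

After op 1 (move_left): buffer="pulmbpcht" (len 9), cursors c1@3 c2@5 c3@8, authorship .........
After op 2 (insert('y')): buffer="pulymbypchyt" (len 12), cursors c1@4 c2@7 c3@11, authorship ...1..2...3.
After op 3 (add_cursor(9)): buffer="pulymbypchyt" (len 12), cursors c1@4 c2@7 c4@9 c3@11, authorship ...1..2...3.
After op 4 (insert('u')): buffer="pulyumbyupcuhyut" (len 16), cursors c1@5 c2@9 c4@12 c3@15, authorship ...11..22..4.33.
After op 5 (move_right): buffer="pulyumbyupcuhyut" (len 16), cursors c1@6 c2@10 c4@13 c3@16, authorship ...11..22..4.33.
After op 6 (delete): buffer="pulyubyucuyu" (len 12), cursors c1@5 c2@8 c4@10 c3@12, authorship ...11.22.433
After op 7 (insert('x')): buffer="pulyuxbyuxcuxyux" (len 16), cursors c1@6 c2@10 c4@13 c3@16, authorship ...111.222.44333

Answer: pulyuxbyuxcuxyux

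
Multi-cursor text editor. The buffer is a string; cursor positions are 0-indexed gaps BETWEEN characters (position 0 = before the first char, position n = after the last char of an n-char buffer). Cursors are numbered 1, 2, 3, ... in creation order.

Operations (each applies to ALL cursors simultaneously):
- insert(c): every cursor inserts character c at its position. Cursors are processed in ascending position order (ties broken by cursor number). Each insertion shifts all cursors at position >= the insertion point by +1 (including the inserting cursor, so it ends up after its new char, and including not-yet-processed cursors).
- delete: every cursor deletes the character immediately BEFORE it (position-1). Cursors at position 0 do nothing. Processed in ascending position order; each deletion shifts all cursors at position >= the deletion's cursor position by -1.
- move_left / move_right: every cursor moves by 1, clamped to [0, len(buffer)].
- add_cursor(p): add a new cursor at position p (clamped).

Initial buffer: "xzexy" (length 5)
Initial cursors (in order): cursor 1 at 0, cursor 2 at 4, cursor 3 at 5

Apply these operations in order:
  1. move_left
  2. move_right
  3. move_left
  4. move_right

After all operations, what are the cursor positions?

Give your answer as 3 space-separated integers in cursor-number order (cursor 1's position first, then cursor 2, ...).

After op 1 (move_left): buffer="xzexy" (len 5), cursors c1@0 c2@3 c3@4, authorship .....
After op 2 (move_right): buffer="xzexy" (len 5), cursors c1@1 c2@4 c3@5, authorship .....
After op 3 (move_left): buffer="xzexy" (len 5), cursors c1@0 c2@3 c3@4, authorship .....
After op 4 (move_right): buffer="xzexy" (len 5), cursors c1@1 c2@4 c3@5, authorship .....

Answer: 1 4 5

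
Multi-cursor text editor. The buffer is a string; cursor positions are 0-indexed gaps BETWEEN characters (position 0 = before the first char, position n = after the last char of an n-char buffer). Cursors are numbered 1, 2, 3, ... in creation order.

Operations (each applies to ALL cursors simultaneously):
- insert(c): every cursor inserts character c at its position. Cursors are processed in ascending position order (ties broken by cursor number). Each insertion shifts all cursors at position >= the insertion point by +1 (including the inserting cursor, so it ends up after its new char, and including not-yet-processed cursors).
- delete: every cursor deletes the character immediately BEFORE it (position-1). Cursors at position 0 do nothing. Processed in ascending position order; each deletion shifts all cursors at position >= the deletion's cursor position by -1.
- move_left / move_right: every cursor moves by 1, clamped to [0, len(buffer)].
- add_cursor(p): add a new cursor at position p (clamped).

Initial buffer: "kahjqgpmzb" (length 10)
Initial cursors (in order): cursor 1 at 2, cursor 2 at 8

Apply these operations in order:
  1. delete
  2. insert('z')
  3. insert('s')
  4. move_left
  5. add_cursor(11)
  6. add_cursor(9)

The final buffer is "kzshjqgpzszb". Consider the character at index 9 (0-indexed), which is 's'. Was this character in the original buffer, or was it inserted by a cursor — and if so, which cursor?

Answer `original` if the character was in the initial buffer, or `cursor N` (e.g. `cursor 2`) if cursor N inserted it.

After op 1 (delete): buffer="khjqgpzb" (len 8), cursors c1@1 c2@6, authorship ........
After op 2 (insert('z')): buffer="kzhjqgpzzb" (len 10), cursors c1@2 c2@8, authorship .1.....2..
After op 3 (insert('s')): buffer="kzshjqgpzszb" (len 12), cursors c1@3 c2@10, authorship .11.....22..
After op 4 (move_left): buffer="kzshjqgpzszb" (len 12), cursors c1@2 c2@9, authorship .11.....22..
After op 5 (add_cursor(11)): buffer="kzshjqgpzszb" (len 12), cursors c1@2 c2@9 c3@11, authorship .11.....22..
After op 6 (add_cursor(9)): buffer="kzshjqgpzszb" (len 12), cursors c1@2 c2@9 c4@9 c3@11, authorship .11.....22..
Authorship (.=original, N=cursor N): . 1 1 . . . . . 2 2 . .
Index 9: author = 2

Answer: cursor 2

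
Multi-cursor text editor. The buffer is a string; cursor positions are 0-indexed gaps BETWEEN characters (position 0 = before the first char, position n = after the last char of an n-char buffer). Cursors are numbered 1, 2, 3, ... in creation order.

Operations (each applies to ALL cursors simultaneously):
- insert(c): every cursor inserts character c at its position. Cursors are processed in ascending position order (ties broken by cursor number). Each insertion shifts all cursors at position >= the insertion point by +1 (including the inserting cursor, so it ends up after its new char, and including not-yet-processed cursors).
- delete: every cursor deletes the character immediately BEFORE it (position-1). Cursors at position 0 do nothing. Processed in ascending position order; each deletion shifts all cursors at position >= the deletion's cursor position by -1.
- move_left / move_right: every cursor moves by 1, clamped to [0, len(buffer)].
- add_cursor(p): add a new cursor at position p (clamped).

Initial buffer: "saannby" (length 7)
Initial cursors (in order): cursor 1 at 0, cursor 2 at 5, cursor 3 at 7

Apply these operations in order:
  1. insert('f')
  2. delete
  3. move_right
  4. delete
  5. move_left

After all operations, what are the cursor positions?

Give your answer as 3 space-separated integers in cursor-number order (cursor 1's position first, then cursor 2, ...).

Answer: 0 3 3

Derivation:
After op 1 (insert('f')): buffer="fsaannfbyf" (len 10), cursors c1@1 c2@7 c3@10, authorship 1.....2..3
After op 2 (delete): buffer="saannby" (len 7), cursors c1@0 c2@5 c3@7, authorship .......
After op 3 (move_right): buffer="saannby" (len 7), cursors c1@1 c2@6 c3@7, authorship .......
After op 4 (delete): buffer="aann" (len 4), cursors c1@0 c2@4 c3@4, authorship ....
After op 5 (move_left): buffer="aann" (len 4), cursors c1@0 c2@3 c3@3, authorship ....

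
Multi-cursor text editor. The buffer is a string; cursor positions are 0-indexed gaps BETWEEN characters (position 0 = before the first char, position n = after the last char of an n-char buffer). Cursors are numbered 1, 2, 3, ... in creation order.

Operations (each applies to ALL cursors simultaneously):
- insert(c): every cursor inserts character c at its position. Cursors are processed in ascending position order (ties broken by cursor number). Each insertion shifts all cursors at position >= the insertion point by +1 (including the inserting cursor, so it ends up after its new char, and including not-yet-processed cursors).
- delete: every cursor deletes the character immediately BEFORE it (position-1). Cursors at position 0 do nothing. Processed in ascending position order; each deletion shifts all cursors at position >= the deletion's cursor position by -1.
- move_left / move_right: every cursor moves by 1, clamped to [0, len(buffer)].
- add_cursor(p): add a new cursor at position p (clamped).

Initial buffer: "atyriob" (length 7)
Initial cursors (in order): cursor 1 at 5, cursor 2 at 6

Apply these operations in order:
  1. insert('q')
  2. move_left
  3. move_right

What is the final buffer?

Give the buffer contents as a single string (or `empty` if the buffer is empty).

Answer: atyriqoqb

Derivation:
After op 1 (insert('q')): buffer="atyriqoqb" (len 9), cursors c1@6 c2@8, authorship .....1.2.
After op 2 (move_left): buffer="atyriqoqb" (len 9), cursors c1@5 c2@7, authorship .....1.2.
After op 3 (move_right): buffer="atyriqoqb" (len 9), cursors c1@6 c2@8, authorship .....1.2.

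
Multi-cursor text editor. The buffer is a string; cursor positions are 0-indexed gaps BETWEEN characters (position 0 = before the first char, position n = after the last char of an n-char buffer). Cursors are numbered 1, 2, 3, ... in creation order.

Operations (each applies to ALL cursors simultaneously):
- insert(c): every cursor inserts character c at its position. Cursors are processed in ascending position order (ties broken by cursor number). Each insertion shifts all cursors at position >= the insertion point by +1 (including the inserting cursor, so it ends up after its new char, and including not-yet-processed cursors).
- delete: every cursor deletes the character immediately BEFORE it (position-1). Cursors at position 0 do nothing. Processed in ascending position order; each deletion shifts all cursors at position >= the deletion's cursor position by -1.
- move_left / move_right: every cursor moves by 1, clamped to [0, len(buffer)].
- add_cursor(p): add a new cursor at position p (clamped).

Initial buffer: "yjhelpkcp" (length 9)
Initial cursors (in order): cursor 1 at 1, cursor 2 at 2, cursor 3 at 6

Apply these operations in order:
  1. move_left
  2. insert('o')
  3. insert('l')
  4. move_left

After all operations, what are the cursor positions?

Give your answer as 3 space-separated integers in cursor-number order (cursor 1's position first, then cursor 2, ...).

After op 1 (move_left): buffer="yjhelpkcp" (len 9), cursors c1@0 c2@1 c3@5, authorship .........
After op 2 (insert('o')): buffer="oyojhelopkcp" (len 12), cursors c1@1 c2@3 c3@8, authorship 1.2....3....
After op 3 (insert('l')): buffer="olyoljhelolpkcp" (len 15), cursors c1@2 c2@5 c3@11, authorship 11.22....33....
After op 4 (move_left): buffer="olyoljhelolpkcp" (len 15), cursors c1@1 c2@4 c3@10, authorship 11.22....33....

Answer: 1 4 10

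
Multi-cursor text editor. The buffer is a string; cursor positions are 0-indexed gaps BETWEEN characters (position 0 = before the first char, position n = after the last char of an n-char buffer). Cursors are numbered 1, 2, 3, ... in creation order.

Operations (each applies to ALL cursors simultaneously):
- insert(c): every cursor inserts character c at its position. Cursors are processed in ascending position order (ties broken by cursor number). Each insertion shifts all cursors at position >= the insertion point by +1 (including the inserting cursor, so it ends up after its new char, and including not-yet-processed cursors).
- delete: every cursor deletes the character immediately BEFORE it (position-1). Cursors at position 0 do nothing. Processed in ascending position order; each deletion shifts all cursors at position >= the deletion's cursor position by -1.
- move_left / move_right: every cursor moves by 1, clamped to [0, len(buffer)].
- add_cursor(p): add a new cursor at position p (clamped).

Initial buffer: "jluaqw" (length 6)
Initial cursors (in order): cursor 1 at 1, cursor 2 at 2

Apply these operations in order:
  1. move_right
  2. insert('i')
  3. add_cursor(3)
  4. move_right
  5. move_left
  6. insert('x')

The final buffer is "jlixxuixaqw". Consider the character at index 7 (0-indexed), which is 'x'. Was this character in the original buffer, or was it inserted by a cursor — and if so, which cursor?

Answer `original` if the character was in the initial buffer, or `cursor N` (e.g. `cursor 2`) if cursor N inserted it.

After op 1 (move_right): buffer="jluaqw" (len 6), cursors c1@2 c2@3, authorship ......
After op 2 (insert('i')): buffer="jliuiaqw" (len 8), cursors c1@3 c2@5, authorship ..1.2...
After op 3 (add_cursor(3)): buffer="jliuiaqw" (len 8), cursors c1@3 c3@3 c2@5, authorship ..1.2...
After op 4 (move_right): buffer="jliuiaqw" (len 8), cursors c1@4 c3@4 c2@6, authorship ..1.2...
After op 5 (move_left): buffer="jliuiaqw" (len 8), cursors c1@3 c3@3 c2@5, authorship ..1.2...
After op 6 (insert('x')): buffer="jlixxuixaqw" (len 11), cursors c1@5 c3@5 c2@8, authorship ..113.22...
Authorship (.=original, N=cursor N): . . 1 1 3 . 2 2 . . .
Index 7: author = 2

Answer: cursor 2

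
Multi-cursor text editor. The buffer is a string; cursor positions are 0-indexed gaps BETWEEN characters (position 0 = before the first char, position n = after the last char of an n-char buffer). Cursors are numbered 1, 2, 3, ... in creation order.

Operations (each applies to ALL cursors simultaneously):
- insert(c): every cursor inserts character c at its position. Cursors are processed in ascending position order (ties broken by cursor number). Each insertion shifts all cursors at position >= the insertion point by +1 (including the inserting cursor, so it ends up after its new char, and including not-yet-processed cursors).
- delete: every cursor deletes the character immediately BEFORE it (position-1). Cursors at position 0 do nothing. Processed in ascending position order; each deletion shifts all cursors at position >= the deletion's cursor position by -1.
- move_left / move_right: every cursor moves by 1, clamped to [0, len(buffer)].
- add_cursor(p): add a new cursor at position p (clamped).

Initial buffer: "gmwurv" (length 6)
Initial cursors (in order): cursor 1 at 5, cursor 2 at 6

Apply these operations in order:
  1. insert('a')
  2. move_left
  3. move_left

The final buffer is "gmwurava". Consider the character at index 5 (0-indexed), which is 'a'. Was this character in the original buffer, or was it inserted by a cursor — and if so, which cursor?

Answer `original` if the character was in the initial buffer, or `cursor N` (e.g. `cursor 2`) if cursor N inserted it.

After op 1 (insert('a')): buffer="gmwurava" (len 8), cursors c1@6 c2@8, authorship .....1.2
After op 2 (move_left): buffer="gmwurava" (len 8), cursors c1@5 c2@7, authorship .....1.2
After op 3 (move_left): buffer="gmwurava" (len 8), cursors c1@4 c2@6, authorship .....1.2
Authorship (.=original, N=cursor N): . . . . . 1 . 2
Index 5: author = 1

Answer: cursor 1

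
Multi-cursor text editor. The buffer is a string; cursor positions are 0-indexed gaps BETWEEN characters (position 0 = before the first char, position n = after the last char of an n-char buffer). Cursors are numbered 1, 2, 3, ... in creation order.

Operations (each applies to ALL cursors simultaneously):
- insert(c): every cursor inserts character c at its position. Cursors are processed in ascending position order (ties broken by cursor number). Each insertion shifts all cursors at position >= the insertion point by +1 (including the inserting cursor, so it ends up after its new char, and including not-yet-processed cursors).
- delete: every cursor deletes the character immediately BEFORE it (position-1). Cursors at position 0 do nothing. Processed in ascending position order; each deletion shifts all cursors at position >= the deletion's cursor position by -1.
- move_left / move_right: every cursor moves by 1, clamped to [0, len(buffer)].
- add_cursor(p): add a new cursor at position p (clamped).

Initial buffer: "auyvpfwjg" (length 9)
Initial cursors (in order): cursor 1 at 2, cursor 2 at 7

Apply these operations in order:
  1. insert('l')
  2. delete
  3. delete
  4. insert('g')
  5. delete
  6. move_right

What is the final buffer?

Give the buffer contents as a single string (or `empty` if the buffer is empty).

After op 1 (insert('l')): buffer="aulyvpfwljg" (len 11), cursors c1@3 c2@9, authorship ..1.....2..
After op 2 (delete): buffer="auyvpfwjg" (len 9), cursors c1@2 c2@7, authorship .........
After op 3 (delete): buffer="ayvpfjg" (len 7), cursors c1@1 c2@5, authorship .......
After op 4 (insert('g')): buffer="agyvpfgjg" (len 9), cursors c1@2 c2@7, authorship .1....2..
After op 5 (delete): buffer="ayvpfjg" (len 7), cursors c1@1 c2@5, authorship .......
After op 6 (move_right): buffer="ayvpfjg" (len 7), cursors c1@2 c2@6, authorship .......

Answer: ayvpfjg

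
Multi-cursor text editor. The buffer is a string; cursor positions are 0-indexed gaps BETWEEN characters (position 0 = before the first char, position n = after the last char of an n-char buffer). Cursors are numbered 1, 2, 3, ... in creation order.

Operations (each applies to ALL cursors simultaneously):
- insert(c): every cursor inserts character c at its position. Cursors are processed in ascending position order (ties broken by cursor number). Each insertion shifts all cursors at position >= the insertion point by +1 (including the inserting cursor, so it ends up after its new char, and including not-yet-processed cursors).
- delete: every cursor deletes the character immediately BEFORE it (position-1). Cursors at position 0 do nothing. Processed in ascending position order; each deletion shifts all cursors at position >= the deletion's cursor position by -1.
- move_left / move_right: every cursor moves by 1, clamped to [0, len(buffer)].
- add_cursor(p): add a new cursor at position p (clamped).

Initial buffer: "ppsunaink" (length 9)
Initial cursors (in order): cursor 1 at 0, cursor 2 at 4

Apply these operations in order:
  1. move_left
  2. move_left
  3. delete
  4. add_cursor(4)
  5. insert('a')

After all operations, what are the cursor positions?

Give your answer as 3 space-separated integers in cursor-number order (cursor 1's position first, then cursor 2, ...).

After op 1 (move_left): buffer="ppsunaink" (len 9), cursors c1@0 c2@3, authorship .........
After op 2 (move_left): buffer="ppsunaink" (len 9), cursors c1@0 c2@2, authorship .........
After op 3 (delete): buffer="psunaink" (len 8), cursors c1@0 c2@1, authorship ........
After op 4 (add_cursor(4)): buffer="psunaink" (len 8), cursors c1@0 c2@1 c3@4, authorship ........
After op 5 (insert('a')): buffer="apasunaaink" (len 11), cursors c1@1 c2@3 c3@7, authorship 1.2...3....

Answer: 1 3 7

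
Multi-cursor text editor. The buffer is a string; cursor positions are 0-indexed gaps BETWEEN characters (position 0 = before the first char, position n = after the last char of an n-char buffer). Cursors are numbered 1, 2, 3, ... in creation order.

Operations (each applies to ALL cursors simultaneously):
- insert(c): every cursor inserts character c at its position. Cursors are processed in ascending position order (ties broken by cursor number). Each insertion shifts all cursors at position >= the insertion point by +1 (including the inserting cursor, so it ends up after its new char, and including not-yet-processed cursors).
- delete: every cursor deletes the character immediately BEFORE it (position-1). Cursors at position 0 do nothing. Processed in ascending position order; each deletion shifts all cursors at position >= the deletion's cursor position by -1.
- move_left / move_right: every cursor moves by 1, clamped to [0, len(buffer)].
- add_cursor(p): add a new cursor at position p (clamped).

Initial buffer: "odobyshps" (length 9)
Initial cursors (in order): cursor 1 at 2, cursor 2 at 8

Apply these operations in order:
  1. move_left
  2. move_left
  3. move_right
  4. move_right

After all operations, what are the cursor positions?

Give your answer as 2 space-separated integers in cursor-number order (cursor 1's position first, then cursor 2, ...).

Answer: 2 8

Derivation:
After op 1 (move_left): buffer="odobyshps" (len 9), cursors c1@1 c2@7, authorship .........
After op 2 (move_left): buffer="odobyshps" (len 9), cursors c1@0 c2@6, authorship .........
After op 3 (move_right): buffer="odobyshps" (len 9), cursors c1@1 c2@7, authorship .........
After op 4 (move_right): buffer="odobyshps" (len 9), cursors c1@2 c2@8, authorship .........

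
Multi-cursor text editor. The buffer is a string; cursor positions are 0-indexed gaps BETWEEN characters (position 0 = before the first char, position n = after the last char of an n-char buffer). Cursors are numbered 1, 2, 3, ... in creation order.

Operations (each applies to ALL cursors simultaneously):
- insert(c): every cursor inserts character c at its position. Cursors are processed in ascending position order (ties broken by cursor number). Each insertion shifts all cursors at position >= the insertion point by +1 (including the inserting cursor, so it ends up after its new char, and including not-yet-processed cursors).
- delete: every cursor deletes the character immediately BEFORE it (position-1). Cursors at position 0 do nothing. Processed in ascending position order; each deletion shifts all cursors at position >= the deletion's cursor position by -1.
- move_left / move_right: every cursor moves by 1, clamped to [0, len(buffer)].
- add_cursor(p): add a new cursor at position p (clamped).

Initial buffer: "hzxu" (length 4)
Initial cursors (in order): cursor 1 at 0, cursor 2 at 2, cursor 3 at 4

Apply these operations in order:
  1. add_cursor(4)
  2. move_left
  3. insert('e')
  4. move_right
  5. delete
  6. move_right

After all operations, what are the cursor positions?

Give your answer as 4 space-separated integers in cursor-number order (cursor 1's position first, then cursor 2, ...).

Answer: 2 3 4 4

Derivation:
After op 1 (add_cursor(4)): buffer="hzxu" (len 4), cursors c1@0 c2@2 c3@4 c4@4, authorship ....
After op 2 (move_left): buffer="hzxu" (len 4), cursors c1@0 c2@1 c3@3 c4@3, authorship ....
After op 3 (insert('e')): buffer="ehezxeeu" (len 8), cursors c1@1 c2@3 c3@7 c4@7, authorship 1.2..34.
After op 4 (move_right): buffer="ehezxeeu" (len 8), cursors c1@2 c2@4 c3@8 c4@8, authorship 1.2..34.
After op 5 (delete): buffer="eexe" (len 4), cursors c1@1 c2@2 c3@4 c4@4, authorship 12.3
After op 6 (move_right): buffer="eexe" (len 4), cursors c1@2 c2@3 c3@4 c4@4, authorship 12.3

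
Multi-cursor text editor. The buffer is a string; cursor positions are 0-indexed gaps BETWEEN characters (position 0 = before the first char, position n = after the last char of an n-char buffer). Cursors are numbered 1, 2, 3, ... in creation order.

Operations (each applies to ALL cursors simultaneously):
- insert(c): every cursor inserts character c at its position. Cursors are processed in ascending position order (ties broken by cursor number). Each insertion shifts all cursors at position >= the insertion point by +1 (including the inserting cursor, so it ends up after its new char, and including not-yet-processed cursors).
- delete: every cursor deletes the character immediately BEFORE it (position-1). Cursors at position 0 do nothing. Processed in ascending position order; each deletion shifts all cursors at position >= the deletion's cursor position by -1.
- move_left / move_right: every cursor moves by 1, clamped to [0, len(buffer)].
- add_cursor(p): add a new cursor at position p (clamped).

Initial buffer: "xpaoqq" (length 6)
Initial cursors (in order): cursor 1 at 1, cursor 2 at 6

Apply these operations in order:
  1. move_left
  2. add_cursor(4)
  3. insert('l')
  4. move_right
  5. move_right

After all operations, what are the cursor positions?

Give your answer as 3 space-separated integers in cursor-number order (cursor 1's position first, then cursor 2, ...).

Answer: 3 9 8

Derivation:
After op 1 (move_left): buffer="xpaoqq" (len 6), cursors c1@0 c2@5, authorship ......
After op 2 (add_cursor(4)): buffer="xpaoqq" (len 6), cursors c1@0 c3@4 c2@5, authorship ......
After op 3 (insert('l')): buffer="lxpaolqlq" (len 9), cursors c1@1 c3@6 c2@8, authorship 1....3.2.
After op 4 (move_right): buffer="lxpaolqlq" (len 9), cursors c1@2 c3@7 c2@9, authorship 1....3.2.
After op 5 (move_right): buffer="lxpaolqlq" (len 9), cursors c1@3 c3@8 c2@9, authorship 1....3.2.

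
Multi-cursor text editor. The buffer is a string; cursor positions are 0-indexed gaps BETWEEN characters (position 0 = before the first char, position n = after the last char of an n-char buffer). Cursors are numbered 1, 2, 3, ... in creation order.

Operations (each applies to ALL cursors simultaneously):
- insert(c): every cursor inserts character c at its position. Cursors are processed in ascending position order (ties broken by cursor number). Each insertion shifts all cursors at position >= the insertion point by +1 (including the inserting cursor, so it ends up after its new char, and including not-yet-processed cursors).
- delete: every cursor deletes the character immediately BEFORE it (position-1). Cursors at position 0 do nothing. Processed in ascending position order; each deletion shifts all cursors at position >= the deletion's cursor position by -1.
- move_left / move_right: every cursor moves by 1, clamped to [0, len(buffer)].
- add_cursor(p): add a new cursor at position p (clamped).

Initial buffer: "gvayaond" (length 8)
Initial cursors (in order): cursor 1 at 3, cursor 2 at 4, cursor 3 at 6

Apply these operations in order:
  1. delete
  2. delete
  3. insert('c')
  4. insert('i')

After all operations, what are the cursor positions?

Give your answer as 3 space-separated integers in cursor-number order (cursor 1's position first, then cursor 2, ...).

After op 1 (delete): buffer="gvand" (len 5), cursors c1@2 c2@2 c3@3, authorship .....
After op 2 (delete): buffer="nd" (len 2), cursors c1@0 c2@0 c3@0, authorship ..
After op 3 (insert('c')): buffer="cccnd" (len 5), cursors c1@3 c2@3 c3@3, authorship 123..
After op 4 (insert('i')): buffer="ccciiind" (len 8), cursors c1@6 c2@6 c3@6, authorship 123123..

Answer: 6 6 6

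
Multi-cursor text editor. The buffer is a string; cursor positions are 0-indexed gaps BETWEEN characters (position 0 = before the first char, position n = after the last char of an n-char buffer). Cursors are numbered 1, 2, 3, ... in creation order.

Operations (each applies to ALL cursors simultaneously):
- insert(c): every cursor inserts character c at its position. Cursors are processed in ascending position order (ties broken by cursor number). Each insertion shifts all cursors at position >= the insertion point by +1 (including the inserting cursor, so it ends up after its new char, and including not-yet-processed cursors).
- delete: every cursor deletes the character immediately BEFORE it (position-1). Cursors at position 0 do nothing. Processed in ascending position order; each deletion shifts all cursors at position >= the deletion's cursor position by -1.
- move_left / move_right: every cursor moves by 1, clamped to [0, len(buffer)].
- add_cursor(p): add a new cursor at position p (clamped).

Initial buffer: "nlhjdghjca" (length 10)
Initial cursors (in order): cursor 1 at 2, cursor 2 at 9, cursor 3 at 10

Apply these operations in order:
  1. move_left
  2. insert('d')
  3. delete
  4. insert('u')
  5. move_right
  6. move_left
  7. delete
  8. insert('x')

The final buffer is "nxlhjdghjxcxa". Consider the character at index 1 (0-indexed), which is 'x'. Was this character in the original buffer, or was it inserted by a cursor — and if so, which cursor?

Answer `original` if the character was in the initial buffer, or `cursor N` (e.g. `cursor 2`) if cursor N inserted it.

Answer: cursor 1

Derivation:
After op 1 (move_left): buffer="nlhjdghjca" (len 10), cursors c1@1 c2@8 c3@9, authorship ..........
After op 2 (insert('d')): buffer="ndlhjdghjdcda" (len 13), cursors c1@2 c2@10 c3@12, authorship .1.......2.3.
After op 3 (delete): buffer="nlhjdghjca" (len 10), cursors c1@1 c2@8 c3@9, authorship ..........
After op 4 (insert('u')): buffer="nulhjdghjucua" (len 13), cursors c1@2 c2@10 c3@12, authorship .1.......2.3.
After op 5 (move_right): buffer="nulhjdghjucua" (len 13), cursors c1@3 c2@11 c3@13, authorship .1.......2.3.
After op 6 (move_left): buffer="nulhjdghjucua" (len 13), cursors c1@2 c2@10 c3@12, authorship .1.......2.3.
After op 7 (delete): buffer="nlhjdghjca" (len 10), cursors c1@1 c2@8 c3@9, authorship ..........
After op 8 (insert('x')): buffer="nxlhjdghjxcxa" (len 13), cursors c1@2 c2@10 c3@12, authorship .1.......2.3.
Authorship (.=original, N=cursor N): . 1 . . . . . . . 2 . 3 .
Index 1: author = 1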